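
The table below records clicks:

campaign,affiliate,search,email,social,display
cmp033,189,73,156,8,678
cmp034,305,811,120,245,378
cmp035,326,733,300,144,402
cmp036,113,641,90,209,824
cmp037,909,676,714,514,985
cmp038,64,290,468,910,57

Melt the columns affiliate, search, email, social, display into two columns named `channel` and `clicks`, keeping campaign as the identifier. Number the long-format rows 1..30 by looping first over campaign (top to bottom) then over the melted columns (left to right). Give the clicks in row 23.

714

30 rows total (6 × 5). Row 23: index ⌊(23-1)/5⌋ = 4 into campaign → cmp037; (23-1) mod 5 = 2 into the melted columns → email.
So row 23 is (cmp037, email, 714); clicks = 714.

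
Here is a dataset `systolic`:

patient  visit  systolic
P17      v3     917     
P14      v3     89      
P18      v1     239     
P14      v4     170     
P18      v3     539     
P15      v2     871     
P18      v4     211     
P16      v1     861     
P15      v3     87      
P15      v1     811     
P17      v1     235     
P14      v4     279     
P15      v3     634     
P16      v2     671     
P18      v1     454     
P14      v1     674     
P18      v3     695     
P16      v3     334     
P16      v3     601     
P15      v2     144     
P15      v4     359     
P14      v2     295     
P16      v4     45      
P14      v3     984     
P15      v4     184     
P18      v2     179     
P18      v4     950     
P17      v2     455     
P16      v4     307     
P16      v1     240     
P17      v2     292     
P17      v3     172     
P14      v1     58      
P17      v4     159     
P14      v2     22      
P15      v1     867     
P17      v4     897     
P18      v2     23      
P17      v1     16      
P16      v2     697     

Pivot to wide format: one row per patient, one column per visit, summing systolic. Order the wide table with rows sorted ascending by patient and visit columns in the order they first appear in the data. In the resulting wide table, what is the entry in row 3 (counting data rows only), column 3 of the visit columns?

352

With rows sorted ascending by patient, row 3 is patient=P16. visit columns in first-appearance order: v3, v1, v4, v2; column 3 is v4.
Long rows with patient=P16, visit=v4: 45 + 307 = 352.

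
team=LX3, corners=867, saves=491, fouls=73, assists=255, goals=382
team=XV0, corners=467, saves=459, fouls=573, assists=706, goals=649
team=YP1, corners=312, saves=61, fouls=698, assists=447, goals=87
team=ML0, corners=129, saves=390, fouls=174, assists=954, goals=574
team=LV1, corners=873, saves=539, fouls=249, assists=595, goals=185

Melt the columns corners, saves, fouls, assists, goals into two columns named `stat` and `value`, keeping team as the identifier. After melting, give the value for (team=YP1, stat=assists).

Unpivoting turns each (team, wide-column) pair into one long row.
The wide cell at row YP1, column assists holds 447, so the long row (YP1, assists) has value=447.

447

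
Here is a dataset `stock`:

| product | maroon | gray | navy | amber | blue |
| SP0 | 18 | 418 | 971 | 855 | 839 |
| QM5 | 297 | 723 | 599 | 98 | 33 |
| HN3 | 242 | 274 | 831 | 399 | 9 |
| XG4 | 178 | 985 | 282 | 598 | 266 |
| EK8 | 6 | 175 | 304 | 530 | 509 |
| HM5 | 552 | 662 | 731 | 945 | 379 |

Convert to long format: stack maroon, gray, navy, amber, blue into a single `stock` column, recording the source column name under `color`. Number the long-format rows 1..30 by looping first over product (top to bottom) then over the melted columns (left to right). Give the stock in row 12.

274

30 rows total (6 × 5). Row 12: index ⌊(12-1)/5⌋ = 2 into product → HN3; (12-1) mod 5 = 1 into the melted columns → gray.
So row 12 is (HN3, gray, 274); stock = 274.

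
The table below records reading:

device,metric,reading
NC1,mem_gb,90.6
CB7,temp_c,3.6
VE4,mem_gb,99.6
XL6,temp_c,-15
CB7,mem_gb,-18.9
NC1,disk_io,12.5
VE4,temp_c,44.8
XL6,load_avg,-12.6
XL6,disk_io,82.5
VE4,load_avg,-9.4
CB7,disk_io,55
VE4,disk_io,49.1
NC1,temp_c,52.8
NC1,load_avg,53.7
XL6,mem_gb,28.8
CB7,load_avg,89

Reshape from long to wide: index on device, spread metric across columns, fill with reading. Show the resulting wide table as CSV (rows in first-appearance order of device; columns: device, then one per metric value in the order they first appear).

device,mem_gb,temp_c,disk_io,load_avg
NC1,90.6,52.8,12.5,53.7
CB7,-18.9,3.6,55,89
VE4,99.6,44.8,49.1,-9.4
XL6,28.8,-15,82.5,-12.6

Columns: device plus the 4 distinct metric values (mem_gb, temp_c, disk_io, load_avg).
For example, row NC1 column mem_gb takes reading=90.6 from the long row (NC1, mem_gb).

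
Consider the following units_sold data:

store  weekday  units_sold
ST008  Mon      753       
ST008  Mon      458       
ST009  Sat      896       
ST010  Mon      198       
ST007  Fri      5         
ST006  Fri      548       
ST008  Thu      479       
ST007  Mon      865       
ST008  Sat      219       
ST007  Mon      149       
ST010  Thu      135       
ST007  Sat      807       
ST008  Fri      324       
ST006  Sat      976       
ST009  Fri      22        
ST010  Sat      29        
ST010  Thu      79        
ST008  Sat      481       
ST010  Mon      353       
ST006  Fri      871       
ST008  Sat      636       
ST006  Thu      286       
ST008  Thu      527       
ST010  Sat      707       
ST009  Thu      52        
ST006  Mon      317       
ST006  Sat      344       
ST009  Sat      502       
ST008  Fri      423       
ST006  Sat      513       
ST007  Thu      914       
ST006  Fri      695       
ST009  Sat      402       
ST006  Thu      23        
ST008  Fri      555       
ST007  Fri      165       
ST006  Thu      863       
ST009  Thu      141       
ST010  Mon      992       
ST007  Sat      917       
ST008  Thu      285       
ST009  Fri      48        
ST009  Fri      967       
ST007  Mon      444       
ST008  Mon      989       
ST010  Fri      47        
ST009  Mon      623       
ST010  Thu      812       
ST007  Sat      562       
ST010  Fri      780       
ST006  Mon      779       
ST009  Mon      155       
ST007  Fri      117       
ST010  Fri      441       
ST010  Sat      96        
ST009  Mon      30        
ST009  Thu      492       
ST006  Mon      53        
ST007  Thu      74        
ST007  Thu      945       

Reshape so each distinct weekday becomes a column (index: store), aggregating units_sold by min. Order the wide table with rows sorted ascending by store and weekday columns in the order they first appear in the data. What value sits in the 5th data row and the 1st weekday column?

With rows sorted ascending by store, row 5 is store=ST010. weekday columns in first-appearance order: Mon, Sat, Fri, Thu; column 1 is Mon.
Long rows with store=ST010, weekday=Mon: min(198, 353, 992) = 198.

198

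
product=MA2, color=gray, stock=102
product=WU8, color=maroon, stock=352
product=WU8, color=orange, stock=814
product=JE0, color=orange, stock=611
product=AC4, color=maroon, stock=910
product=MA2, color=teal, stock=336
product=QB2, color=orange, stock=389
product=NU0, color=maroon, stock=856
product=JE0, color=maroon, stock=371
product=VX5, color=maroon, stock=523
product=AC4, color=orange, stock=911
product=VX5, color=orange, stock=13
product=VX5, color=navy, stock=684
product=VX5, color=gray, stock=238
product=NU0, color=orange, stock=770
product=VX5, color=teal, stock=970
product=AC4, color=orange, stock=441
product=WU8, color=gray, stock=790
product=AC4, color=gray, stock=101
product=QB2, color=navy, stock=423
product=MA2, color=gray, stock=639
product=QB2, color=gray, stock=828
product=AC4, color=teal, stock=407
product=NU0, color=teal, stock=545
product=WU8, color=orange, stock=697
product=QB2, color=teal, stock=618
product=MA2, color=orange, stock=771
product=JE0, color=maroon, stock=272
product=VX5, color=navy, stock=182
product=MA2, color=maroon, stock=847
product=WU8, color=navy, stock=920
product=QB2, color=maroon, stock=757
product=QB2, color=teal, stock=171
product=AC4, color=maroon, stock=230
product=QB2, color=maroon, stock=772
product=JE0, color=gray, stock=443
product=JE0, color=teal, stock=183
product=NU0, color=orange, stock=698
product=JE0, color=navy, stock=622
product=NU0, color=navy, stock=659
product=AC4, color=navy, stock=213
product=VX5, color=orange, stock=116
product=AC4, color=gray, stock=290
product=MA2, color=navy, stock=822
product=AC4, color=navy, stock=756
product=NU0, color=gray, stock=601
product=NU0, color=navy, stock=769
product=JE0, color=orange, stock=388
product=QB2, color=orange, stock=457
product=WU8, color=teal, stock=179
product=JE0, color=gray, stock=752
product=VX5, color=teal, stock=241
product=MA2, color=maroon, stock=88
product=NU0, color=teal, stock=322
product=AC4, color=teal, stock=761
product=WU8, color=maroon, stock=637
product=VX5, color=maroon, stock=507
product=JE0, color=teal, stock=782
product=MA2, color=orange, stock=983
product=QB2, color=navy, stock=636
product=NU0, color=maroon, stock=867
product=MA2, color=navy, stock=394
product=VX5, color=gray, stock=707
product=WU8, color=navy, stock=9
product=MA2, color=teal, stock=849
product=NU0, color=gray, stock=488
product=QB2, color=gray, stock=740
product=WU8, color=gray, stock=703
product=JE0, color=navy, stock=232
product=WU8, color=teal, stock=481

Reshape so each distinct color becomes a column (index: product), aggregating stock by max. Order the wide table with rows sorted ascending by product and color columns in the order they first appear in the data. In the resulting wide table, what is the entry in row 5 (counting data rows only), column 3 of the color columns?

With rows sorted ascending by product, row 5 is product=QB2. color columns in first-appearance order: gray, maroon, orange, teal, navy; column 3 is orange.
Long rows with product=QB2, color=orange: max(389, 457) = 457.

457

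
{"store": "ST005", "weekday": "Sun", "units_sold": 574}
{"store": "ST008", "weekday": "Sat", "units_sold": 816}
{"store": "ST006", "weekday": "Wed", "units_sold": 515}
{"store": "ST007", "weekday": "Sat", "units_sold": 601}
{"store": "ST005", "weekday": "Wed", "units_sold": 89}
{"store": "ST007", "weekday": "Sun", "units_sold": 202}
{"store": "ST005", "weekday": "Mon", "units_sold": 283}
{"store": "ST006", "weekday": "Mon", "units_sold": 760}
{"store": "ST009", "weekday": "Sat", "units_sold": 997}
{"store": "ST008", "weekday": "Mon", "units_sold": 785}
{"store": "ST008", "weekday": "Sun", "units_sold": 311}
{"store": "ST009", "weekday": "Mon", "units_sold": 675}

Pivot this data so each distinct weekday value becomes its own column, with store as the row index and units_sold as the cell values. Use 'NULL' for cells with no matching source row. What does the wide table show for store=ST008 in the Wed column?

No long-format row has store=ST008 and weekday=Wed, so the cell is NULL.

NULL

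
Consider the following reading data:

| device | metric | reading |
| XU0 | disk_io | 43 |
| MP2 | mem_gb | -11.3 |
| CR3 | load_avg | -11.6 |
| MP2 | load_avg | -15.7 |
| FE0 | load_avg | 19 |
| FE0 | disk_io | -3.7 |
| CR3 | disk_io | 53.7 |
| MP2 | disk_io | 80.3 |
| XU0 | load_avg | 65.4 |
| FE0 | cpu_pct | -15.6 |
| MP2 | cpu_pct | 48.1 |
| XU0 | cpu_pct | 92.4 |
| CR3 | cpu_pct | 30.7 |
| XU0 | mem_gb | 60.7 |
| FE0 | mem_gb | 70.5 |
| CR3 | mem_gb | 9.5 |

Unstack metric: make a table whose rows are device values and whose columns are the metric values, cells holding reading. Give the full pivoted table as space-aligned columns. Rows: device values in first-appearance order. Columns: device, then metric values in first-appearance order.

device  disk_io  mem_gb  load_avg  cpu_pct
XU0     43       60.7    65.4      92.4   
MP2     80.3     -11.3   -15.7     48.1   
CR3     53.7     9.5     -11.6     30.7   
FE0     -3.7     70.5    19        -15.6  

Columns: device plus the 4 distinct metric values (disk_io, mem_gb, load_avg, cpu_pct).
For example, row XU0 column disk_io takes reading=43 from the long row (XU0, disk_io).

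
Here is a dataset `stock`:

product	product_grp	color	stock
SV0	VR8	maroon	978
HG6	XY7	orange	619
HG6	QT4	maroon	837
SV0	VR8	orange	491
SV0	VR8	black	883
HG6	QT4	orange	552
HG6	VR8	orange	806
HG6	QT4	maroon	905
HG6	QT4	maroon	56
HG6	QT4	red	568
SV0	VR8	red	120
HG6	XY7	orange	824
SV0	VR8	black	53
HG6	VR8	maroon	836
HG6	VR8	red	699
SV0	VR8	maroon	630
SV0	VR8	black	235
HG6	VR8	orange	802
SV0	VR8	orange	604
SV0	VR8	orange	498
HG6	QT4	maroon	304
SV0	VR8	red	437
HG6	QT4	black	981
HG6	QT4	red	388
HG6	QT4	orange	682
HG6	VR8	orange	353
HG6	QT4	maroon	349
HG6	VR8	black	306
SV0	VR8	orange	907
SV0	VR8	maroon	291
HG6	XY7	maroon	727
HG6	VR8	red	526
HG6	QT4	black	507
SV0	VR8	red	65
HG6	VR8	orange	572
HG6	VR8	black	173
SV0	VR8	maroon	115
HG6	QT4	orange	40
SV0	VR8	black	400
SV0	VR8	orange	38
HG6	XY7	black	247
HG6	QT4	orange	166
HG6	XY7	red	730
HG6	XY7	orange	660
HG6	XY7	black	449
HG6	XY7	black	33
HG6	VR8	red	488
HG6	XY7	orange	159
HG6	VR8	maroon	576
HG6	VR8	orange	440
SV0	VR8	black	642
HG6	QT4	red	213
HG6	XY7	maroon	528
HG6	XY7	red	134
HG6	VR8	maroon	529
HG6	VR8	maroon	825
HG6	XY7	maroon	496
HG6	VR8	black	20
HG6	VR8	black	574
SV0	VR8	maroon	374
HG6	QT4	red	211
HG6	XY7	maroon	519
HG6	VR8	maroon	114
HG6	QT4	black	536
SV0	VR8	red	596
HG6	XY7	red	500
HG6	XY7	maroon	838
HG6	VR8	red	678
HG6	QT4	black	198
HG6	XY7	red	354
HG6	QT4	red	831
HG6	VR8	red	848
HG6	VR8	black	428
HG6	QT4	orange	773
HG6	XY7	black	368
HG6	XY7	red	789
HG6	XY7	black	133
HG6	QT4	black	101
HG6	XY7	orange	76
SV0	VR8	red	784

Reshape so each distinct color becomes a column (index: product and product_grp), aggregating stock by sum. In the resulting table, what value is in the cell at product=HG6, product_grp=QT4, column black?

Rows with product=HG6, product_grp=QT4 and color=black: stock values are 981, 507, 536, 198, 101.
981 + 507 + 536 + 198 + 101 = 2323.

2323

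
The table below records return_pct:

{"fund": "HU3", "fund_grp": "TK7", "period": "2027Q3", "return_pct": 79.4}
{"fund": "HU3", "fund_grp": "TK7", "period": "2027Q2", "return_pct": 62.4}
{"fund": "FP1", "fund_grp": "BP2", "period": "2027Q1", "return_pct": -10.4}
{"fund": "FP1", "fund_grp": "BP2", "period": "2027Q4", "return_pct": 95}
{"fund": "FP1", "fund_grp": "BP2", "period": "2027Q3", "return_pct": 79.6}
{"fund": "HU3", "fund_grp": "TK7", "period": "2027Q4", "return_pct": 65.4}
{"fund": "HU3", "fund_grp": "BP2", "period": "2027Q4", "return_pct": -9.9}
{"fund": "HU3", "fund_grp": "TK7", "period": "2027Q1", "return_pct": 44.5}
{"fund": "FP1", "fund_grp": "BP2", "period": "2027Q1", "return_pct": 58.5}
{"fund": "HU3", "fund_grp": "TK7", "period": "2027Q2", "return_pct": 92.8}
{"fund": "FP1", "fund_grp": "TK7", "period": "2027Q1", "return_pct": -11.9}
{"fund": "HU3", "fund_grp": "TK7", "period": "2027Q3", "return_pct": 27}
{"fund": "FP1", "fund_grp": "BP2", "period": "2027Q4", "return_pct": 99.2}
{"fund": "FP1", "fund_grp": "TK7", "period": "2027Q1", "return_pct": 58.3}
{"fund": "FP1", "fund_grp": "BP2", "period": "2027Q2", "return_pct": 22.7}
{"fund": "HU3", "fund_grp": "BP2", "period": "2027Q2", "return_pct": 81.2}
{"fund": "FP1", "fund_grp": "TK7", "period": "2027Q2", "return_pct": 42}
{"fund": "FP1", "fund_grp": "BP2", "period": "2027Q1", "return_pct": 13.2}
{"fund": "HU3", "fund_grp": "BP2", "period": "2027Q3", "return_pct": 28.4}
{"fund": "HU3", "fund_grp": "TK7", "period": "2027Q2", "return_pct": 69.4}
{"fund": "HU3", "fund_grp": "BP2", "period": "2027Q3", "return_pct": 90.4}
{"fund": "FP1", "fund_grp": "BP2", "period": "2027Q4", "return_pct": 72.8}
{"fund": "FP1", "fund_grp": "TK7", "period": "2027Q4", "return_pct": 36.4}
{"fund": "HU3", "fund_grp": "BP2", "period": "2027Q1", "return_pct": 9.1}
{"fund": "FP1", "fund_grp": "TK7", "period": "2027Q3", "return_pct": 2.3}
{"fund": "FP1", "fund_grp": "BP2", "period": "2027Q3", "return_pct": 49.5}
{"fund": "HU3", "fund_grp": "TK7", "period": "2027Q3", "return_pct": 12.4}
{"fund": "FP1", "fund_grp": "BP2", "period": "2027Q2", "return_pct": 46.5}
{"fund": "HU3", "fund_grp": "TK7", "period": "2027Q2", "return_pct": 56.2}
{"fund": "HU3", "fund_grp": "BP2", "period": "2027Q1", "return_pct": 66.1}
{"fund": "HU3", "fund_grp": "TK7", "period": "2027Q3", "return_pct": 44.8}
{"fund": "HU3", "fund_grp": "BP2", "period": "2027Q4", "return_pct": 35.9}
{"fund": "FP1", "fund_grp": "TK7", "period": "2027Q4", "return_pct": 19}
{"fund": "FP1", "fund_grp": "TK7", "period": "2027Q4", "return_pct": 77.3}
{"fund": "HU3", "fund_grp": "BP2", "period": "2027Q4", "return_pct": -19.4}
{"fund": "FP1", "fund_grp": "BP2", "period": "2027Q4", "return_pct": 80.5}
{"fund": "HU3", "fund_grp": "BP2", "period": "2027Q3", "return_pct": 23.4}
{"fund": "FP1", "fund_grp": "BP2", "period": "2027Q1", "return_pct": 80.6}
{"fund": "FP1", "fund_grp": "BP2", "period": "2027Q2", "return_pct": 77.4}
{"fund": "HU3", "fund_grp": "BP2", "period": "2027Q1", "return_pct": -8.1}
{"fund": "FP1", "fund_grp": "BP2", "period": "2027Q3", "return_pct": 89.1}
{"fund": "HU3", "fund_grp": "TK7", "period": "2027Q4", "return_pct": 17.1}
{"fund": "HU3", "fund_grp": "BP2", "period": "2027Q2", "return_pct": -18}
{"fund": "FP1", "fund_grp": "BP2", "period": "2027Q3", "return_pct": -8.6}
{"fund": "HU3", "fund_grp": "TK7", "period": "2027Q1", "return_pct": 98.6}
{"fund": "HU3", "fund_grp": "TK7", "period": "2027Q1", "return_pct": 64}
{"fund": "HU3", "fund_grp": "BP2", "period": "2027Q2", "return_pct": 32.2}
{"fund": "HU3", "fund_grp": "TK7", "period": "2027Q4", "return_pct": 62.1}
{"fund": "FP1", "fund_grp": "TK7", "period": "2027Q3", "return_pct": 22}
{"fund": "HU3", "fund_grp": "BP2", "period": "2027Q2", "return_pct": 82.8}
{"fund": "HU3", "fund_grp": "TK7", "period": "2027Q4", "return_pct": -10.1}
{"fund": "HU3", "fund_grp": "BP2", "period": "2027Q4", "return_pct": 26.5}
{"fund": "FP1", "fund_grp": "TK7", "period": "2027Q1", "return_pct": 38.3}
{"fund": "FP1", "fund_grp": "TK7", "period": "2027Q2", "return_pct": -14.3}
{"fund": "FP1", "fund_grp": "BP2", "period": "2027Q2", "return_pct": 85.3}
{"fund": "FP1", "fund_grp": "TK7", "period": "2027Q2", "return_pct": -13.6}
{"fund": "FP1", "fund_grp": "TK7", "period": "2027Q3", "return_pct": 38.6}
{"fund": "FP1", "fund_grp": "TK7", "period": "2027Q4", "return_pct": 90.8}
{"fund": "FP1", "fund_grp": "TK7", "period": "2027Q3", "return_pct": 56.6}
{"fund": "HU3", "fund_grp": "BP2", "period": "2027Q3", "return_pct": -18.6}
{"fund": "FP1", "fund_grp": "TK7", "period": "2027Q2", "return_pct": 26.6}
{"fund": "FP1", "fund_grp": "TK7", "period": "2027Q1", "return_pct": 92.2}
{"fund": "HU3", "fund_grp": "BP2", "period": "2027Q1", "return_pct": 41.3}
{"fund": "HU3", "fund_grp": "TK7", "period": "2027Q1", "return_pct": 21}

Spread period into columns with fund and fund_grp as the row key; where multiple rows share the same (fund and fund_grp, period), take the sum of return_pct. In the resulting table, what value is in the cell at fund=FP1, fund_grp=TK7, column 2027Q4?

223.5

Rows with fund=FP1, fund_grp=TK7 and period=2027Q4: return_pct values are 36.4, 19, 77.3, 90.8.
36.4 + 19 + 77.3 + 90.8 = 223.5.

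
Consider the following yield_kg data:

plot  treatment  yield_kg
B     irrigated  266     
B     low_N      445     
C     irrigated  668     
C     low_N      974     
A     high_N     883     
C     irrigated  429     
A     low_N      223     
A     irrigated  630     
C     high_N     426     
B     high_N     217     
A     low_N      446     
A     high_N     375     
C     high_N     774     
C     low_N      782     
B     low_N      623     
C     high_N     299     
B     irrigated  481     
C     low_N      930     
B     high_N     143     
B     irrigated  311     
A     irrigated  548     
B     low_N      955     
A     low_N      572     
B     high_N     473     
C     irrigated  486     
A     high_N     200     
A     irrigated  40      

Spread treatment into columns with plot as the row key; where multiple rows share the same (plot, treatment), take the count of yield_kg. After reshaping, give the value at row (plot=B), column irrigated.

3

Rows with plot=B and treatment=irrigated: yield_kg values are 266, 481, 311.
3 rows match — count = 3.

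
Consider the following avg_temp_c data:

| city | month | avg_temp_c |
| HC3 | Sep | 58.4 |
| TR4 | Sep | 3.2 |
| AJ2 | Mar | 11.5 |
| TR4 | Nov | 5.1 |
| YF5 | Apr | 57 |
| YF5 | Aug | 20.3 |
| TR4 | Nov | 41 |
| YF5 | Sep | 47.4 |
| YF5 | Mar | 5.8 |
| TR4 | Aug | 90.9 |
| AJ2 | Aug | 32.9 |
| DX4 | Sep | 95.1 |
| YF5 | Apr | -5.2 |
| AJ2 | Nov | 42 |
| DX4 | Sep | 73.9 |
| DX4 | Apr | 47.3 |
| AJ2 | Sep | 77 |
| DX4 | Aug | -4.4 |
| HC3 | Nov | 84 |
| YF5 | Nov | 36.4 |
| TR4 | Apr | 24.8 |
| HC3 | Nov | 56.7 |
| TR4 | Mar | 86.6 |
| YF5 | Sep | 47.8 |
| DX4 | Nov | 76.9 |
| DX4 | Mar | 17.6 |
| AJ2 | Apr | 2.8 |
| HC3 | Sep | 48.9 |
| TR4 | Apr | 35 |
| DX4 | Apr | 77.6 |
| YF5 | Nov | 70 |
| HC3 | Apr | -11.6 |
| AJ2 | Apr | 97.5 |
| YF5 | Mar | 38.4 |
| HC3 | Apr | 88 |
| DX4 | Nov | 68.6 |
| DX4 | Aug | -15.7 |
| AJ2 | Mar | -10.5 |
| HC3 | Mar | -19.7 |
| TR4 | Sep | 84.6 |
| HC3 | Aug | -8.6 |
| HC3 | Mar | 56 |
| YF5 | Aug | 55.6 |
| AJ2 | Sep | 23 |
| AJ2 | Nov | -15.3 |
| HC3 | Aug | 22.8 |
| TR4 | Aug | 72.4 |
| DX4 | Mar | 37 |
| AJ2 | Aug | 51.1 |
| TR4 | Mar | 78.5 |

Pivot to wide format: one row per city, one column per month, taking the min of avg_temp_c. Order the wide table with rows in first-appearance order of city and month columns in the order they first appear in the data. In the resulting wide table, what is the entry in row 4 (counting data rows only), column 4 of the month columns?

With rows in first-appearance order of city, row 4 is city=YF5. month columns in first-appearance order: Sep, Mar, Nov, Apr, Aug; column 4 is Apr.
Long rows with city=YF5, month=Apr: min(57, -5.2) = -5.2.

-5.2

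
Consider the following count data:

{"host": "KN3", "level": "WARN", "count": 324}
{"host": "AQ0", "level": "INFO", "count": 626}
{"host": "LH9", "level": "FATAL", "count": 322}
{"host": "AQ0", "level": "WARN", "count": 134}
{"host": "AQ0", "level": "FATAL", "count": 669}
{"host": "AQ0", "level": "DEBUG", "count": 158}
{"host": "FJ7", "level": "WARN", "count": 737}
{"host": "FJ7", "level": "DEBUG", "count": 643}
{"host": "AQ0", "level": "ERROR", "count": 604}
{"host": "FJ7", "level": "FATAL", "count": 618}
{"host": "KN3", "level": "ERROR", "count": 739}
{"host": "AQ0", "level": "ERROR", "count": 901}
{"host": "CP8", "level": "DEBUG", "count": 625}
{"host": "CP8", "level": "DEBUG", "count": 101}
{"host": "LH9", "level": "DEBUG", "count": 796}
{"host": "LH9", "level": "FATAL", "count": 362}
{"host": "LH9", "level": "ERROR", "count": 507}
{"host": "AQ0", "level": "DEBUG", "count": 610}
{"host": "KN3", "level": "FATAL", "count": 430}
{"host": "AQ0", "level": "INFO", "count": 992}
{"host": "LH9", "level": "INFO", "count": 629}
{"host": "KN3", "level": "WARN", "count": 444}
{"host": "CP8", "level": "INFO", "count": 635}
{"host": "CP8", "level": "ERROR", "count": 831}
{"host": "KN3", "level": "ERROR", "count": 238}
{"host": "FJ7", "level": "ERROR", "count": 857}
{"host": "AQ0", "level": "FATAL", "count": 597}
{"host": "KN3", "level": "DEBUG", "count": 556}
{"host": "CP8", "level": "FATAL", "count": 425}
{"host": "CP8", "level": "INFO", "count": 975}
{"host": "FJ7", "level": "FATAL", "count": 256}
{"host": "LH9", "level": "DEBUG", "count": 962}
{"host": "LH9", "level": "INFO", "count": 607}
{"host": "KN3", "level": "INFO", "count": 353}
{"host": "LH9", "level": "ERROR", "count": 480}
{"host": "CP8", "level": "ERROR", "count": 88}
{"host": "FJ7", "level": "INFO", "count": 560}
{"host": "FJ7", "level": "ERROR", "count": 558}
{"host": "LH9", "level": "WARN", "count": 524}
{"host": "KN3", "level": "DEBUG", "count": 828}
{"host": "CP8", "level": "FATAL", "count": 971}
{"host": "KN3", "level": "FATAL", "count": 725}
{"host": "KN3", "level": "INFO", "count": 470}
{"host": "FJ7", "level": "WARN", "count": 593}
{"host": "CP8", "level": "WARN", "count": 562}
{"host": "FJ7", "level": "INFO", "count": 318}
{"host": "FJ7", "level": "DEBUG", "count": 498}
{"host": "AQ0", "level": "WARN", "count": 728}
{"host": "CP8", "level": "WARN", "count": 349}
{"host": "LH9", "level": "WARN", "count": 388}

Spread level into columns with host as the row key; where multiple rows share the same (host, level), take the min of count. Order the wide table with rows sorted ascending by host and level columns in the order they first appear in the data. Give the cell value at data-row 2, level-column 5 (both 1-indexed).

88

With rows sorted ascending by host, row 2 is host=CP8. level columns in first-appearance order: WARN, INFO, FATAL, DEBUG, ERROR; column 5 is ERROR.
Long rows with host=CP8, level=ERROR: min(831, 88) = 88.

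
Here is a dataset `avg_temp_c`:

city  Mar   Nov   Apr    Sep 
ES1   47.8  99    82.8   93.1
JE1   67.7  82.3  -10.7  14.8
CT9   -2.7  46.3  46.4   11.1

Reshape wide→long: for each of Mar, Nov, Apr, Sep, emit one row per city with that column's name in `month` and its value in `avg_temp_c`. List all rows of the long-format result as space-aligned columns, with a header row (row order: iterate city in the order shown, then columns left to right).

city  month  avg_temp_c
ES1   Mar    47.8      
ES1   Nov    99        
ES1   Apr    82.8      
ES1   Sep    93.1      
JE1   Mar    67.7      
JE1   Nov    82.3      
JE1   Apr    -10.7     
JE1   Sep    14.8      
CT9   Mar    -2.7      
CT9   Nov    46.3      
CT9   Apr    46.4      
CT9   Sep    11.1      

Each (city, column) pair becomes one row: 3 × 4 = 12 rows.
For example, (ES1, Mar) → avg_temp_c=47.8.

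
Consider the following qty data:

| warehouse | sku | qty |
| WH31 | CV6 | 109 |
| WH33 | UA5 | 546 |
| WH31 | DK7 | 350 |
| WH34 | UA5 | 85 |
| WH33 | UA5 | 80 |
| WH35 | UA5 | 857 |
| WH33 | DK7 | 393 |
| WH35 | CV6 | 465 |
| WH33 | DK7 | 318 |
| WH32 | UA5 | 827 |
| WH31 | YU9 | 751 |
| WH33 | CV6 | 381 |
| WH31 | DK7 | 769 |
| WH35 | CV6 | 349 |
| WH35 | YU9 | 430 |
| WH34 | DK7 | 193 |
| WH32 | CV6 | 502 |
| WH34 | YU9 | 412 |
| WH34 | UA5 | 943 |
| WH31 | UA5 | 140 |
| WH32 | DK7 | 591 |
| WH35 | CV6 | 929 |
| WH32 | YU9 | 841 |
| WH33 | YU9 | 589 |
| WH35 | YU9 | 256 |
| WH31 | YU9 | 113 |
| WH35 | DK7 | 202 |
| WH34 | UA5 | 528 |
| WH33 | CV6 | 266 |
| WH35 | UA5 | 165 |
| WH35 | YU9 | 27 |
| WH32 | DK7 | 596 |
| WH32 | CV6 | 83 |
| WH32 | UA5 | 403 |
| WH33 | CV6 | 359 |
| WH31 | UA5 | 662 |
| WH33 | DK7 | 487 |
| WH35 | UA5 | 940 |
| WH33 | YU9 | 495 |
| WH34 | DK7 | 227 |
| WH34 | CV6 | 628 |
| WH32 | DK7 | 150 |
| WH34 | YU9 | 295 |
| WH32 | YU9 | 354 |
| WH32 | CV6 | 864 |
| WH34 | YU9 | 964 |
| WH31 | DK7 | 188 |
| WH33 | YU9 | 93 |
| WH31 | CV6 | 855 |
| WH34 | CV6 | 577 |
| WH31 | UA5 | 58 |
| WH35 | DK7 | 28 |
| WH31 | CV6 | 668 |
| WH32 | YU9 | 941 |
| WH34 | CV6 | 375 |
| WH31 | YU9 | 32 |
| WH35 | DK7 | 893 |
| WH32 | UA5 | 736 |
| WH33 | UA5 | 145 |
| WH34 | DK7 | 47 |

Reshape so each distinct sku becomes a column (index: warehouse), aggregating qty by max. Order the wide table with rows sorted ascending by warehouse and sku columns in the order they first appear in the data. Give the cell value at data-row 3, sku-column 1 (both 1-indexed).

With rows sorted ascending by warehouse, row 3 is warehouse=WH33. sku columns in first-appearance order: CV6, UA5, DK7, YU9; column 1 is CV6.
Long rows with warehouse=WH33, sku=CV6: max(381, 266, 359) = 381.

381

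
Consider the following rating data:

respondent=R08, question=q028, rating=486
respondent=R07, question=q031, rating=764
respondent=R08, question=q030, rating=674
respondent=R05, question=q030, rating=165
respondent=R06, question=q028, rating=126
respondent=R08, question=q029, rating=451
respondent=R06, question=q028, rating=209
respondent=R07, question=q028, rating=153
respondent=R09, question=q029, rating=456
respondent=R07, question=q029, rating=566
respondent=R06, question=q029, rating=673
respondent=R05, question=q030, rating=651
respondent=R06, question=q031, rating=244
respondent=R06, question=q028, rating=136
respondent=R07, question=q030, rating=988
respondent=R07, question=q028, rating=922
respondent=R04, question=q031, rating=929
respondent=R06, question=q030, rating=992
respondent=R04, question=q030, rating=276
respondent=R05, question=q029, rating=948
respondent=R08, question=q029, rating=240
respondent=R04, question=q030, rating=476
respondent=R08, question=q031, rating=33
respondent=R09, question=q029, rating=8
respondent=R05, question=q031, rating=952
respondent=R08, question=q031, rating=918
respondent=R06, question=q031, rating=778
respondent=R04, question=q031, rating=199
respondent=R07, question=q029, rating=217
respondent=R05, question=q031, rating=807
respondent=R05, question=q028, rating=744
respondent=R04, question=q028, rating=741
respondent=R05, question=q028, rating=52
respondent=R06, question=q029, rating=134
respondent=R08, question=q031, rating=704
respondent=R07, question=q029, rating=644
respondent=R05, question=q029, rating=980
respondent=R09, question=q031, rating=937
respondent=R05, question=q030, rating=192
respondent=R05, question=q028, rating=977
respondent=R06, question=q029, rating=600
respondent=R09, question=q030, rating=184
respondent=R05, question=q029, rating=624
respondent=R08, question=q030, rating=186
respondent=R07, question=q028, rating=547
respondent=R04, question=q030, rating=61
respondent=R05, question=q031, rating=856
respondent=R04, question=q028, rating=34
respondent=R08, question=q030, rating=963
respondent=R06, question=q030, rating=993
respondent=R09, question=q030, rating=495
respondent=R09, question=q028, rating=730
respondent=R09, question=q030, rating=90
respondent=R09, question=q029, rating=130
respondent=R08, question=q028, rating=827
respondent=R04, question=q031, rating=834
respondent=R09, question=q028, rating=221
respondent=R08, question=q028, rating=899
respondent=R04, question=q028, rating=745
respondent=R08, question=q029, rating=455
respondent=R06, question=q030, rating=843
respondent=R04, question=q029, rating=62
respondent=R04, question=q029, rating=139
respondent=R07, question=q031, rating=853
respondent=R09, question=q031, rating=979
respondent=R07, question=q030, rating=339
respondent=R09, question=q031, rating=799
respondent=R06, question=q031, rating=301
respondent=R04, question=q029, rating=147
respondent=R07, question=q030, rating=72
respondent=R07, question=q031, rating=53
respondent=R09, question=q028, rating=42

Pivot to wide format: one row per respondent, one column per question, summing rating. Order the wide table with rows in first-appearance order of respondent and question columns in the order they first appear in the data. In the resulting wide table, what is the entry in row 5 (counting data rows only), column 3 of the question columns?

769

With rows in first-appearance order of respondent, row 5 is respondent=R09. question columns in first-appearance order: q028, q031, q030, q029; column 3 is q030.
Long rows with respondent=R09, question=q030: 184 + 495 + 90 = 769.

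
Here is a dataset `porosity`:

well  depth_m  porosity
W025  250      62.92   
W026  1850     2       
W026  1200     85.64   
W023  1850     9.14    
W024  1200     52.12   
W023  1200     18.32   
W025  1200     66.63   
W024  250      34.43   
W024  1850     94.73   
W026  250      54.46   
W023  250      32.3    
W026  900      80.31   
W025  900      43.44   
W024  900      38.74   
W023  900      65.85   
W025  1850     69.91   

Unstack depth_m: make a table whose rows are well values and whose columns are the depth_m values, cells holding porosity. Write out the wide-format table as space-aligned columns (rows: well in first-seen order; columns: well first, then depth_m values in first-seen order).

well  250    1850   1200   900  
W025  62.92  69.91  66.63  43.44
W026  54.46  2      85.64  80.31
W023  32.3   9.14   18.32  65.85
W024  34.43  94.73  52.12  38.74

Columns: well plus the 4 distinct depth_m values (250, 1850, 1200, 900).
For example, row W025 column 250 takes porosity=62.92 from the long row (W025, 250).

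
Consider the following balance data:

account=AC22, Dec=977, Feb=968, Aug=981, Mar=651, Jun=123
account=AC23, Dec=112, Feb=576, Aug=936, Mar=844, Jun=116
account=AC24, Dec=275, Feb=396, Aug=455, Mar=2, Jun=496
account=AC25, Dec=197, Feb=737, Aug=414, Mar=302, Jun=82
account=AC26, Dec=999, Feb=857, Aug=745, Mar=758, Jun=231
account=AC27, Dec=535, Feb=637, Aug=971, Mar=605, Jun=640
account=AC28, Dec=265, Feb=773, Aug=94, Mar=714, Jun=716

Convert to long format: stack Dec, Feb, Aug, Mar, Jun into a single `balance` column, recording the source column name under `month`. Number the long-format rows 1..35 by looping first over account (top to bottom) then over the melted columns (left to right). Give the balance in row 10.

35 rows total (7 × 5). Row 10: index ⌊(10-1)/5⌋ = 1 into account → AC23; (10-1) mod 5 = 4 into the melted columns → Jun.
So row 10 is (AC23, Jun, 116); balance = 116.

116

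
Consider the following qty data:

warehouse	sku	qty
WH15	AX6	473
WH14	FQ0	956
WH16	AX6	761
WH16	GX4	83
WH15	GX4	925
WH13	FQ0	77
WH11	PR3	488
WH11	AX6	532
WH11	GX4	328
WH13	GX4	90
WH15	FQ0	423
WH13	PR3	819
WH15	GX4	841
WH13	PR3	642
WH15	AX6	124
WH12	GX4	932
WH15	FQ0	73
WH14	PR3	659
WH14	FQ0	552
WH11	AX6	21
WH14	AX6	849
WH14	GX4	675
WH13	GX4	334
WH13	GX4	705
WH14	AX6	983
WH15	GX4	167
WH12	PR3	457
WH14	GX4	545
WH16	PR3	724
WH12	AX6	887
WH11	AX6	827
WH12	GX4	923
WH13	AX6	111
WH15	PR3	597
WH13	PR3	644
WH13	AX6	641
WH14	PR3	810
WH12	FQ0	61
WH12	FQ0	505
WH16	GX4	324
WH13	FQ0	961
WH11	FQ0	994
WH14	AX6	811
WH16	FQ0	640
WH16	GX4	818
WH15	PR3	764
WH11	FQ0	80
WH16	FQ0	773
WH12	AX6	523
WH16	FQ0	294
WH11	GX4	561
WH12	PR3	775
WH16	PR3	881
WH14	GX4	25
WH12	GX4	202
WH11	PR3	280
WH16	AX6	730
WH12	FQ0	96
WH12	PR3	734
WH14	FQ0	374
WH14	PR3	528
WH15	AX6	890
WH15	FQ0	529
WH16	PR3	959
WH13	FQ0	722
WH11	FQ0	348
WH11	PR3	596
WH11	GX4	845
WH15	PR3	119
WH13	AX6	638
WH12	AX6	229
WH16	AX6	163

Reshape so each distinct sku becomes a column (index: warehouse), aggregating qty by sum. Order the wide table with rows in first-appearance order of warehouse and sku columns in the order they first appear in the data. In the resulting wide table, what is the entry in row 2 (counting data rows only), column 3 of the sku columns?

1245

With rows in first-appearance order of warehouse, row 2 is warehouse=WH14. sku columns in first-appearance order: AX6, FQ0, GX4, PR3; column 3 is GX4.
Long rows with warehouse=WH14, sku=GX4: 675 + 545 + 25 = 1245.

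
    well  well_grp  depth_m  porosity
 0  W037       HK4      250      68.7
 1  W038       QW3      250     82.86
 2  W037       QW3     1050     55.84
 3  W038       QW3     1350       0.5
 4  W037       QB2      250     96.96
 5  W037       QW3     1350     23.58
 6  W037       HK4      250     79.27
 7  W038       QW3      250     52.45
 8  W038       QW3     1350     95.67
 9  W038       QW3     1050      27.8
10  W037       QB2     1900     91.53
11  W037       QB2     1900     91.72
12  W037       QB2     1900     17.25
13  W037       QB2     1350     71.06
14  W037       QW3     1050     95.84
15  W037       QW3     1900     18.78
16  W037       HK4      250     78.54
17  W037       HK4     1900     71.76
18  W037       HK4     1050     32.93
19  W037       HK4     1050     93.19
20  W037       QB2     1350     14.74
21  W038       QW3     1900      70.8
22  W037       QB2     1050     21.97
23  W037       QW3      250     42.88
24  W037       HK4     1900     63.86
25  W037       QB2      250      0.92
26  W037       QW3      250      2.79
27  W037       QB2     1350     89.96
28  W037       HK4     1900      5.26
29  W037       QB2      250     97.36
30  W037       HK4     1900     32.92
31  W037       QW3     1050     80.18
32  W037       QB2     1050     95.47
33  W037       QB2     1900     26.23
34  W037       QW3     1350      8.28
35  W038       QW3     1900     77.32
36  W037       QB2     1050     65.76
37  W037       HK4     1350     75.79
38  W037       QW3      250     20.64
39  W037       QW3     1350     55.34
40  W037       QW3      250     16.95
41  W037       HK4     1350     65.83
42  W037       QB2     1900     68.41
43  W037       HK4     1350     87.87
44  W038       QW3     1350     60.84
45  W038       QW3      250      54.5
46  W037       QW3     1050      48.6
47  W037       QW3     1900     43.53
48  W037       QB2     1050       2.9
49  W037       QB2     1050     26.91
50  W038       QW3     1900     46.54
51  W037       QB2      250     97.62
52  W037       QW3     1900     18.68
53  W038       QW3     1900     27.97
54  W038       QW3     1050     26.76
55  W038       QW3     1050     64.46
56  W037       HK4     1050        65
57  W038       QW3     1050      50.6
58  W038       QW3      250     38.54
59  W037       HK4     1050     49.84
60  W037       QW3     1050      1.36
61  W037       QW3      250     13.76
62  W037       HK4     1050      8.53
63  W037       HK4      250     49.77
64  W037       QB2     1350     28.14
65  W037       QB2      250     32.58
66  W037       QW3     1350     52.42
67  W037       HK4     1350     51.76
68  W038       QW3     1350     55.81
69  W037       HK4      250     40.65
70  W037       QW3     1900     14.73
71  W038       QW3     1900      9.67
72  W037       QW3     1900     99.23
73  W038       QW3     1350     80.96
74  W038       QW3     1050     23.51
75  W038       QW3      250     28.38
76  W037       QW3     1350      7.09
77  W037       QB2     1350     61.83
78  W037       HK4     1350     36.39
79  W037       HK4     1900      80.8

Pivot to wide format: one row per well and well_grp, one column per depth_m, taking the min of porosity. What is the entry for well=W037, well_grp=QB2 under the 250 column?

0.92

Rows with well=W037, well_grp=QB2 and depth_m=250: porosity values are 96.96, 0.92, 97.36, 97.62, 32.58.
min(96.96, 0.92, 97.36, 97.62, 32.58) = 0.92.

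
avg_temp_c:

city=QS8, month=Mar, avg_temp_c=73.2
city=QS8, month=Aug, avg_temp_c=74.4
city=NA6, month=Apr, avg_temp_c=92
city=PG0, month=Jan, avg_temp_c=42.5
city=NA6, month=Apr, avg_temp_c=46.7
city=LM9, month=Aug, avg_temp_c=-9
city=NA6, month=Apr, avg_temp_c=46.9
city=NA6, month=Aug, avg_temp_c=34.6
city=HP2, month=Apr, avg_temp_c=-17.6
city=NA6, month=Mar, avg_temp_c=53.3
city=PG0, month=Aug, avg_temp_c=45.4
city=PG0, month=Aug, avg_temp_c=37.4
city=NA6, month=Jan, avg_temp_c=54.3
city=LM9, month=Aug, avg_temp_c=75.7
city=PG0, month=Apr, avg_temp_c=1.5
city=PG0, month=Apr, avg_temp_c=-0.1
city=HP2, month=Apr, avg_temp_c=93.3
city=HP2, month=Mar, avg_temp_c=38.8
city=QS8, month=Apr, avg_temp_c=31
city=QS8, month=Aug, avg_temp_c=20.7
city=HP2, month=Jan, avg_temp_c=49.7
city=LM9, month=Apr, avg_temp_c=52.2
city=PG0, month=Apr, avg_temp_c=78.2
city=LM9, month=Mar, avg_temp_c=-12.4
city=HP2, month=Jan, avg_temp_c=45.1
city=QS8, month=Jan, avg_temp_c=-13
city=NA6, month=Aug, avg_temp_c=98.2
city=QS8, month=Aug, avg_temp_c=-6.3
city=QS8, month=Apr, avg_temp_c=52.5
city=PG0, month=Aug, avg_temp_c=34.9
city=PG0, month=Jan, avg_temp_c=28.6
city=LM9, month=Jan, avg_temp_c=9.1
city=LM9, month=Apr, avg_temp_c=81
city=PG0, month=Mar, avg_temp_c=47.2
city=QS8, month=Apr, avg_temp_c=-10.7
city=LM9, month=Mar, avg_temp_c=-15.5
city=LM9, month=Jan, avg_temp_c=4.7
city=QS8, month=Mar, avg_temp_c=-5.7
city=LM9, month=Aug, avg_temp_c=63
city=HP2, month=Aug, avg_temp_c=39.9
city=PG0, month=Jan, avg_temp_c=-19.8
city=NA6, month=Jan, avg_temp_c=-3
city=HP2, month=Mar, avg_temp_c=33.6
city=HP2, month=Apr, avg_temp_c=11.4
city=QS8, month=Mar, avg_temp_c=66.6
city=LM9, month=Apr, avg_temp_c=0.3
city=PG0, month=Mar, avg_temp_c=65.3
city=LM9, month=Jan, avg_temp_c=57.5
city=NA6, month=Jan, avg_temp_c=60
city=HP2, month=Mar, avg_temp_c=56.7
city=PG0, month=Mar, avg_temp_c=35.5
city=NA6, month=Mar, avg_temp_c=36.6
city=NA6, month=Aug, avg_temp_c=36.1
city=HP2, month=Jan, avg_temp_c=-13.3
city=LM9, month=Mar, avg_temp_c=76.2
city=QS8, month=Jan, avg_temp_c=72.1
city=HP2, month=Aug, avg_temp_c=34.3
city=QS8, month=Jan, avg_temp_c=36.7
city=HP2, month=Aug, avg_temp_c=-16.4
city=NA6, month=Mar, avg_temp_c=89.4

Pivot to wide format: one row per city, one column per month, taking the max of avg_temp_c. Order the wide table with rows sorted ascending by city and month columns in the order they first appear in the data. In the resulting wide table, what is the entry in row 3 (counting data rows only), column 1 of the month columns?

89.4

With rows sorted ascending by city, row 3 is city=NA6. month columns in first-appearance order: Mar, Aug, Apr, Jan; column 1 is Mar.
Long rows with city=NA6, month=Mar: max(53.3, 36.6, 89.4) = 89.4.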